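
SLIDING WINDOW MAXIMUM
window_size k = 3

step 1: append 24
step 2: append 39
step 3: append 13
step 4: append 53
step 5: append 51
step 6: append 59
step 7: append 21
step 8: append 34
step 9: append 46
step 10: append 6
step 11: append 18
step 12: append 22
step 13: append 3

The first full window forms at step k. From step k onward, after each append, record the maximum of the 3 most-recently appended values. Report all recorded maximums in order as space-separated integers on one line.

Answer: 39 53 53 59 59 59 46 46 46 22 22

Derivation:
step 1: append 24 -> window=[24] (not full yet)
step 2: append 39 -> window=[24, 39] (not full yet)
step 3: append 13 -> window=[24, 39, 13] -> max=39
step 4: append 53 -> window=[39, 13, 53] -> max=53
step 5: append 51 -> window=[13, 53, 51] -> max=53
step 6: append 59 -> window=[53, 51, 59] -> max=59
step 7: append 21 -> window=[51, 59, 21] -> max=59
step 8: append 34 -> window=[59, 21, 34] -> max=59
step 9: append 46 -> window=[21, 34, 46] -> max=46
step 10: append 6 -> window=[34, 46, 6] -> max=46
step 11: append 18 -> window=[46, 6, 18] -> max=46
step 12: append 22 -> window=[6, 18, 22] -> max=22
step 13: append 3 -> window=[18, 22, 3] -> max=22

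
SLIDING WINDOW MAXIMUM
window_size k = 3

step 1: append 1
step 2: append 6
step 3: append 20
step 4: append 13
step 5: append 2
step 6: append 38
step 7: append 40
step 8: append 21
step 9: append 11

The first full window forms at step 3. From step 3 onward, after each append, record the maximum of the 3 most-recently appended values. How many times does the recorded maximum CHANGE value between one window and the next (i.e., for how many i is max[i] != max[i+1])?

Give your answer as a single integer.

Answer: 2

Derivation:
step 1: append 1 -> window=[1] (not full yet)
step 2: append 6 -> window=[1, 6] (not full yet)
step 3: append 20 -> window=[1, 6, 20] -> max=20
step 4: append 13 -> window=[6, 20, 13] -> max=20
step 5: append 2 -> window=[20, 13, 2] -> max=20
step 6: append 38 -> window=[13, 2, 38] -> max=38
step 7: append 40 -> window=[2, 38, 40] -> max=40
step 8: append 21 -> window=[38, 40, 21] -> max=40
step 9: append 11 -> window=[40, 21, 11] -> max=40
Recorded maximums: 20 20 20 38 40 40 40
Changes between consecutive maximums: 2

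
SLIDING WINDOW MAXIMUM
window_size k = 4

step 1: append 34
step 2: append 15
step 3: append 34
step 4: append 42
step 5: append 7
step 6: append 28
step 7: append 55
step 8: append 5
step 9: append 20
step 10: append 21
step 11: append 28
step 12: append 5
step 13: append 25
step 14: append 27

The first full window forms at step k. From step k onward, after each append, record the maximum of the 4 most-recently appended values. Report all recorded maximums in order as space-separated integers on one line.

step 1: append 34 -> window=[34] (not full yet)
step 2: append 15 -> window=[34, 15] (not full yet)
step 3: append 34 -> window=[34, 15, 34] (not full yet)
step 4: append 42 -> window=[34, 15, 34, 42] -> max=42
step 5: append 7 -> window=[15, 34, 42, 7] -> max=42
step 6: append 28 -> window=[34, 42, 7, 28] -> max=42
step 7: append 55 -> window=[42, 7, 28, 55] -> max=55
step 8: append 5 -> window=[7, 28, 55, 5] -> max=55
step 9: append 20 -> window=[28, 55, 5, 20] -> max=55
step 10: append 21 -> window=[55, 5, 20, 21] -> max=55
step 11: append 28 -> window=[5, 20, 21, 28] -> max=28
step 12: append 5 -> window=[20, 21, 28, 5] -> max=28
step 13: append 25 -> window=[21, 28, 5, 25] -> max=28
step 14: append 27 -> window=[28, 5, 25, 27] -> max=28

Answer: 42 42 42 55 55 55 55 28 28 28 28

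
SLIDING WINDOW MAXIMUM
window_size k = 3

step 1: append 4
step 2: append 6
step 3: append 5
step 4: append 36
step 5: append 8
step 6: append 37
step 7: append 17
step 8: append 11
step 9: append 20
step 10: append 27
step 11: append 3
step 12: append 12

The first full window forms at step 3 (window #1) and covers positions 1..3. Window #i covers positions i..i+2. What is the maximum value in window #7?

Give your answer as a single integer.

Answer: 20

Derivation:
step 1: append 4 -> window=[4] (not full yet)
step 2: append 6 -> window=[4, 6] (not full yet)
step 3: append 5 -> window=[4, 6, 5] -> max=6
step 4: append 36 -> window=[6, 5, 36] -> max=36
step 5: append 8 -> window=[5, 36, 8] -> max=36
step 6: append 37 -> window=[36, 8, 37] -> max=37
step 7: append 17 -> window=[8, 37, 17] -> max=37
step 8: append 11 -> window=[37, 17, 11] -> max=37
step 9: append 20 -> window=[17, 11, 20] -> max=20
Window #7 max = 20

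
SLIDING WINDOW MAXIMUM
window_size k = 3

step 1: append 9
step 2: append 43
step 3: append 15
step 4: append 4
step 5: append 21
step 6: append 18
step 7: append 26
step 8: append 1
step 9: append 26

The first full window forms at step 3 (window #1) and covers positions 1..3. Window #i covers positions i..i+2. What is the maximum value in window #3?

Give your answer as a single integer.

step 1: append 9 -> window=[9] (not full yet)
step 2: append 43 -> window=[9, 43] (not full yet)
step 3: append 15 -> window=[9, 43, 15] -> max=43
step 4: append 4 -> window=[43, 15, 4] -> max=43
step 5: append 21 -> window=[15, 4, 21] -> max=21
Window #3 max = 21

Answer: 21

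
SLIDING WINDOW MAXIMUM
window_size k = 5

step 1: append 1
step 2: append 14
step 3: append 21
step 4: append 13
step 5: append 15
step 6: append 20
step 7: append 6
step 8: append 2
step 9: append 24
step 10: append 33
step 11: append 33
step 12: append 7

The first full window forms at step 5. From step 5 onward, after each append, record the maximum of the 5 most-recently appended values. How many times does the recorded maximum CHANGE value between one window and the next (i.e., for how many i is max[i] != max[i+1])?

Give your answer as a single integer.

step 1: append 1 -> window=[1] (not full yet)
step 2: append 14 -> window=[1, 14] (not full yet)
step 3: append 21 -> window=[1, 14, 21] (not full yet)
step 4: append 13 -> window=[1, 14, 21, 13] (not full yet)
step 5: append 15 -> window=[1, 14, 21, 13, 15] -> max=21
step 6: append 20 -> window=[14, 21, 13, 15, 20] -> max=21
step 7: append 6 -> window=[21, 13, 15, 20, 6] -> max=21
step 8: append 2 -> window=[13, 15, 20, 6, 2] -> max=20
step 9: append 24 -> window=[15, 20, 6, 2, 24] -> max=24
step 10: append 33 -> window=[20, 6, 2, 24, 33] -> max=33
step 11: append 33 -> window=[6, 2, 24, 33, 33] -> max=33
step 12: append 7 -> window=[2, 24, 33, 33, 7] -> max=33
Recorded maximums: 21 21 21 20 24 33 33 33
Changes between consecutive maximums: 3

Answer: 3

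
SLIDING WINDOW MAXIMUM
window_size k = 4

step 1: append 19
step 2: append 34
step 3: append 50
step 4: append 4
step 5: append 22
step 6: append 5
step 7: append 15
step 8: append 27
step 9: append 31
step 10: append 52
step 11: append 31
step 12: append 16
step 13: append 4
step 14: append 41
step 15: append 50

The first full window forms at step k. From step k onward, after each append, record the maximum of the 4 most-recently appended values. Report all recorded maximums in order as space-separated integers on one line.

Answer: 50 50 50 22 27 31 52 52 52 52 41 50

Derivation:
step 1: append 19 -> window=[19] (not full yet)
step 2: append 34 -> window=[19, 34] (not full yet)
step 3: append 50 -> window=[19, 34, 50] (not full yet)
step 4: append 4 -> window=[19, 34, 50, 4] -> max=50
step 5: append 22 -> window=[34, 50, 4, 22] -> max=50
step 6: append 5 -> window=[50, 4, 22, 5] -> max=50
step 7: append 15 -> window=[4, 22, 5, 15] -> max=22
step 8: append 27 -> window=[22, 5, 15, 27] -> max=27
step 9: append 31 -> window=[5, 15, 27, 31] -> max=31
step 10: append 52 -> window=[15, 27, 31, 52] -> max=52
step 11: append 31 -> window=[27, 31, 52, 31] -> max=52
step 12: append 16 -> window=[31, 52, 31, 16] -> max=52
step 13: append 4 -> window=[52, 31, 16, 4] -> max=52
step 14: append 41 -> window=[31, 16, 4, 41] -> max=41
step 15: append 50 -> window=[16, 4, 41, 50] -> max=50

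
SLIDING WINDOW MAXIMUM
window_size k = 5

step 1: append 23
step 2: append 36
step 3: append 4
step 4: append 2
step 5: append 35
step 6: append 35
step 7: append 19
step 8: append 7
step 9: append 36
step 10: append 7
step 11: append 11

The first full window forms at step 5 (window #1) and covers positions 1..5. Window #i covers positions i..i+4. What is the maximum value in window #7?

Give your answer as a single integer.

Answer: 36

Derivation:
step 1: append 23 -> window=[23] (not full yet)
step 2: append 36 -> window=[23, 36] (not full yet)
step 3: append 4 -> window=[23, 36, 4] (not full yet)
step 4: append 2 -> window=[23, 36, 4, 2] (not full yet)
step 5: append 35 -> window=[23, 36, 4, 2, 35] -> max=36
step 6: append 35 -> window=[36, 4, 2, 35, 35] -> max=36
step 7: append 19 -> window=[4, 2, 35, 35, 19] -> max=35
step 8: append 7 -> window=[2, 35, 35, 19, 7] -> max=35
step 9: append 36 -> window=[35, 35, 19, 7, 36] -> max=36
step 10: append 7 -> window=[35, 19, 7, 36, 7] -> max=36
step 11: append 11 -> window=[19, 7, 36, 7, 11] -> max=36
Window #7 max = 36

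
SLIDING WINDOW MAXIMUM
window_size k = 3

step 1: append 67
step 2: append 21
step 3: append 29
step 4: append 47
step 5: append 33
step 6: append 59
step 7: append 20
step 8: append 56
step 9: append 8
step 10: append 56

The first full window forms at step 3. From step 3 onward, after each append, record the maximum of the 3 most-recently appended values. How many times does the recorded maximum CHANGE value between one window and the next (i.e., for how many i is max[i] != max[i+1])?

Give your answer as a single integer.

Answer: 3

Derivation:
step 1: append 67 -> window=[67] (not full yet)
step 2: append 21 -> window=[67, 21] (not full yet)
step 3: append 29 -> window=[67, 21, 29] -> max=67
step 4: append 47 -> window=[21, 29, 47] -> max=47
step 5: append 33 -> window=[29, 47, 33] -> max=47
step 6: append 59 -> window=[47, 33, 59] -> max=59
step 7: append 20 -> window=[33, 59, 20] -> max=59
step 8: append 56 -> window=[59, 20, 56] -> max=59
step 9: append 8 -> window=[20, 56, 8] -> max=56
step 10: append 56 -> window=[56, 8, 56] -> max=56
Recorded maximums: 67 47 47 59 59 59 56 56
Changes between consecutive maximums: 3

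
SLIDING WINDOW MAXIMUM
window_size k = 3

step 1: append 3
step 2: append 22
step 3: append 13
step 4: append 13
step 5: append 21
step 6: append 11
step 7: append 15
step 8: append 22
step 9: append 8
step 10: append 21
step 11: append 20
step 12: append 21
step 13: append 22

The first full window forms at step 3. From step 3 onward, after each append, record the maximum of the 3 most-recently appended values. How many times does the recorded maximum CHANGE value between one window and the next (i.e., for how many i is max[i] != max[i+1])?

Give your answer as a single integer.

step 1: append 3 -> window=[3] (not full yet)
step 2: append 22 -> window=[3, 22] (not full yet)
step 3: append 13 -> window=[3, 22, 13] -> max=22
step 4: append 13 -> window=[22, 13, 13] -> max=22
step 5: append 21 -> window=[13, 13, 21] -> max=21
step 6: append 11 -> window=[13, 21, 11] -> max=21
step 7: append 15 -> window=[21, 11, 15] -> max=21
step 8: append 22 -> window=[11, 15, 22] -> max=22
step 9: append 8 -> window=[15, 22, 8] -> max=22
step 10: append 21 -> window=[22, 8, 21] -> max=22
step 11: append 20 -> window=[8, 21, 20] -> max=21
step 12: append 21 -> window=[21, 20, 21] -> max=21
step 13: append 22 -> window=[20, 21, 22] -> max=22
Recorded maximums: 22 22 21 21 21 22 22 22 21 21 22
Changes between consecutive maximums: 4

Answer: 4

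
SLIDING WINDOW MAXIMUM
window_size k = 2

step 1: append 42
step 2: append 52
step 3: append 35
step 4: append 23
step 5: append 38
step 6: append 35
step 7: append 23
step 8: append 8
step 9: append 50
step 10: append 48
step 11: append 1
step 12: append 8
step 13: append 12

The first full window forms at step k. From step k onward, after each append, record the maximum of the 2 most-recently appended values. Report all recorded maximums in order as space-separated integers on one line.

step 1: append 42 -> window=[42] (not full yet)
step 2: append 52 -> window=[42, 52] -> max=52
step 3: append 35 -> window=[52, 35] -> max=52
step 4: append 23 -> window=[35, 23] -> max=35
step 5: append 38 -> window=[23, 38] -> max=38
step 6: append 35 -> window=[38, 35] -> max=38
step 7: append 23 -> window=[35, 23] -> max=35
step 8: append 8 -> window=[23, 8] -> max=23
step 9: append 50 -> window=[8, 50] -> max=50
step 10: append 48 -> window=[50, 48] -> max=50
step 11: append 1 -> window=[48, 1] -> max=48
step 12: append 8 -> window=[1, 8] -> max=8
step 13: append 12 -> window=[8, 12] -> max=12

Answer: 52 52 35 38 38 35 23 50 50 48 8 12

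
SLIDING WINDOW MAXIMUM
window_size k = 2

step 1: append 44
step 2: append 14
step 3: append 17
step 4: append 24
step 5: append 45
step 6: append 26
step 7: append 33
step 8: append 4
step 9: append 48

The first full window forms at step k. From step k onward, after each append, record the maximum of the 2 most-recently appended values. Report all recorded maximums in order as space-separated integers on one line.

step 1: append 44 -> window=[44] (not full yet)
step 2: append 14 -> window=[44, 14] -> max=44
step 3: append 17 -> window=[14, 17] -> max=17
step 4: append 24 -> window=[17, 24] -> max=24
step 5: append 45 -> window=[24, 45] -> max=45
step 6: append 26 -> window=[45, 26] -> max=45
step 7: append 33 -> window=[26, 33] -> max=33
step 8: append 4 -> window=[33, 4] -> max=33
step 9: append 48 -> window=[4, 48] -> max=48

Answer: 44 17 24 45 45 33 33 48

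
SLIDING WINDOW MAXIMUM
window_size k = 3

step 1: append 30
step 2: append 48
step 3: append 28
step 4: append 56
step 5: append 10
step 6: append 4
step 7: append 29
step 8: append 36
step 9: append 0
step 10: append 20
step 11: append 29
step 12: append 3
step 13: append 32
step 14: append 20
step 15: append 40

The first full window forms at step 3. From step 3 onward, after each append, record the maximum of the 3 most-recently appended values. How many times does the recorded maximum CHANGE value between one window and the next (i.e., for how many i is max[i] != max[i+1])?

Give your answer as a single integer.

Answer: 6

Derivation:
step 1: append 30 -> window=[30] (not full yet)
step 2: append 48 -> window=[30, 48] (not full yet)
step 3: append 28 -> window=[30, 48, 28] -> max=48
step 4: append 56 -> window=[48, 28, 56] -> max=56
step 5: append 10 -> window=[28, 56, 10] -> max=56
step 6: append 4 -> window=[56, 10, 4] -> max=56
step 7: append 29 -> window=[10, 4, 29] -> max=29
step 8: append 36 -> window=[4, 29, 36] -> max=36
step 9: append 0 -> window=[29, 36, 0] -> max=36
step 10: append 20 -> window=[36, 0, 20] -> max=36
step 11: append 29 -> window=[0, 20, 29] -> max=29
step 12: append 3 -> window=[20, 29, 3] -> max=29
step 13: append 32 -> window=[29, 3, 32] -> max=32
step 14: append 20 -> window=[3, 32, 20] -> max=32
step 15: append 40 -> window=[32, 20, 40] -> max=40
Recorded maximums: 48 56 56 56 29 36 36 36 29 29 32 32 40
Changes between consecutive maximums: 6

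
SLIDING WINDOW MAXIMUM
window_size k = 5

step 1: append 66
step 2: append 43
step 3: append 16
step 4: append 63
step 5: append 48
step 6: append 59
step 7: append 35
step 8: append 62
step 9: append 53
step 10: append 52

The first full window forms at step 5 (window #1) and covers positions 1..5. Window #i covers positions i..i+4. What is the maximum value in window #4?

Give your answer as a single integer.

Answer: 63

Derivation:
step 1: append 66 -> window=[66] (not full yet)
step 2: append 43 -> window=[66, 43] (not full yet)
step 3: append 16 -> window=[66, 43, 16] (not full yet)
step 4: append 63 -> window=[66, 43, 16, 63] (not full yet)
step 5: append 48 -> window=[66, 43, 16, 63, 48] -> max=66
step 6: append 59 -> window=[43, 16, 63, 48, 59] -> max=63
step 7: append 35 -> window=[16, 63, 48, 59, 35] -> max=63
step 8: append 62 -> window=[63, 48, 59, 35, 62] -> max=63
Window #4 max = 63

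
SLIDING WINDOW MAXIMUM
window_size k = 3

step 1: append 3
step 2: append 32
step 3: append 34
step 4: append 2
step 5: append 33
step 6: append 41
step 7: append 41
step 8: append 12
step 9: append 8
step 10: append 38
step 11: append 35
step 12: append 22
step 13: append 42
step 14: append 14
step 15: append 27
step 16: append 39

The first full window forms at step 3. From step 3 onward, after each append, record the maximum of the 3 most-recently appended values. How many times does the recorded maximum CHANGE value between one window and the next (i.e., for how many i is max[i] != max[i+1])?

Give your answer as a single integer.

Answer: 4

Derivation:
step 1: append 3 -> window=[3] (not full yet)
step 2: append 32 -> window=[3, 32] (not full yet)
step 3: append 34 -> window=[3, 32, 34] -> max=34
step 4: append 2 -> window=[32, 34, 2] -> max=34
step 5: append 33 -> window=[34, 2, 33] -> max=34
step 6: append 41 -> window=[2, 33, 41] -> max=41
step 7: append 41 -> window=[33, 41, 41] -> max=41
step 8: append 12 -> window=[41, 41, 12] -> max=41
step 9: append 8 -> window=[41, 12, 8] -> max=41
step 10: append 38 -> window=[12, 8, 38] -> max=38
step 11: append 35 -> window=[8, 38, 35] -> max=38
step 12: append 22 -> window=[38, 35, 22] -> max=38
step 13: append 42 -> window=[35, 22, 42] -> max=42
step 14: append 14 -> window=[22, 42, 14] -> max=42
step 15: append 27 -> window=[42, 14, 27] -> max=42
step 16: append 39 -> window=[14, 27, 39] -> max=39
Recorded maximums: 34 34 34 41 41 41 41 38 38 38 42 42 42 39
Changes between consecutive maximums: 4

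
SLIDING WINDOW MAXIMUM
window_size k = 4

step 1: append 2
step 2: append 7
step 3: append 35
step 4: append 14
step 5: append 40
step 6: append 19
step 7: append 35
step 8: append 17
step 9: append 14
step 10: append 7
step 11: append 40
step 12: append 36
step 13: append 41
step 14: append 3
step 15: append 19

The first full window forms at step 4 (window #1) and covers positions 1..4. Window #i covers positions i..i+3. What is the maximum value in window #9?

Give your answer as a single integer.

step 1: append 2 -> window=[2] (not full yet)
step 2: append 7 -> window=[2, 7] (not full yet)
step 3: append 35 -> window=[2, 7, 35] (not full yet)
step 4: append 14 -> window=[2, 7, 35, 14] -> max=35
step 5: append 40 -> window=[7, 35, 14, 40] -> max=40
step 6: append 19 -> window=[35, 14, 40, 19] -> max=40
step 7: append 35 -> window=[14, 40, 19, 35] -> max=40
step 8: append 17 -> window=[40, 19, 35, 17] -> max=40
step 9: append 14 -> window=[19, 35, 17, 14] -> max=35
step 10: append 7 -> window=[35, 17, 14, 7] -> max=35
step 11: append 40 -> window=[17, 14, 7, 40] -> max=40
step 12: append 36 -> window=[14, 7, 40, 36] -> max=40
Window #9 max = 40

Answer: 40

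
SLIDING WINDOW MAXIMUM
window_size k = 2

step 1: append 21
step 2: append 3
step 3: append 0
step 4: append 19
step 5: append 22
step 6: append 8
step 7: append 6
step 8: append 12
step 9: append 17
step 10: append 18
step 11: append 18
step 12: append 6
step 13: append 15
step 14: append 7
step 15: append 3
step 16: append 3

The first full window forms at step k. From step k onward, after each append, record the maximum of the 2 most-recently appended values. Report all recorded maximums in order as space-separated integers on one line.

Answer: 21 3 19 22 22 8 12 17 18 18 18 15 15 7 3

Derivation:
step 1: append 21 -> window=[21] (not full yet)
step 2: append 3 -> window=[21, 3] -> max=21
step 3: append 0 -> window=[3, 0] -> max=3
step 4: append 19 -> window=[0, 19] -> max=19
step 5: append 22 -> window=[19, 22] -> max=22
step 6: append 8 -> window=[22, 8] -> max=22
step 7: append 6 -> window=[8, 6] -> max=8
step 8: append 12 -> window=[6, 12] -> max=12
step 9: append 17 -> window=[12, 17] -> max=17
step 10: append 18 -> window=[17, 18] -> max=18
step 11: append 18 -> window=[18, 18] -> max=18
step 12: append 6 -> window=[18, 6] -> max=18
step 13: append 15 -> window=[6, 15] -> max=15
step 14: append 7 -> window=[15, 7] -> max=15
step 15: append 3 -> window=[7, 3] -> max=7
step 16: append 3 -> window=[3, 3] -> max=3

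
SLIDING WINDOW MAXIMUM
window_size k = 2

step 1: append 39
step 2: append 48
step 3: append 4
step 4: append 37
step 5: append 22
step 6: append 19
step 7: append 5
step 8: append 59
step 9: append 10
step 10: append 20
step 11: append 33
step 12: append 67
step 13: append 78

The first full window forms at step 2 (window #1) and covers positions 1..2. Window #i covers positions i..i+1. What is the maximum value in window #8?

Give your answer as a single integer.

step 1: append 39 -> window=[39] (not full yet)
step 2: append 48 -> window=[39, 48] -> max=48
step 3: append 4 -> window=[48, 4] -> max=48
step 4: append 37 -> window=[4, 37] -> max=37
step 5: append 22 -> window=[37, 22] -> max=37
step 6: append 19 -> window=[22, 19] -> max=22
step 7: append 5 -> window=[19, 5] -> max=19
step 8: append 59 -> window=[5, 59] -> max=59
step 9: append 10 -> window=[59, 10] -> max=59
Window #8 max = 59

Answer: 59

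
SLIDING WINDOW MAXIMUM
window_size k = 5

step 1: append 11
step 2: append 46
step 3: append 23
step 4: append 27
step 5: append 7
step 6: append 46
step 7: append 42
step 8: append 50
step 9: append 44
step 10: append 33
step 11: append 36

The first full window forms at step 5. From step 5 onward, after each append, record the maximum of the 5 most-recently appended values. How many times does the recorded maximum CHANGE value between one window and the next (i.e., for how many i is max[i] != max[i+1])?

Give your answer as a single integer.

Answer: 1

Derivation:
step 1: append 11 -> window=[11] (not full yet)
step 2: append 46 -> window=[11, 46] (not full yet)
step 3: append 23 -> window=[11, 46, 23] (not full yet)
step 4: append 27 -> window=[11, 46, 23, 27] (not full yet)
step 5: append 7 -> window=[11, 46, 23, 27, 7] -> max=46
step 6: append 46 -> window=[46, 23, 27, 7, 46] -> max=46
step 7: append 42 -> window=[23, 27, 7, 46, 42] -> max=46
step 8: append 50 -> window=[27, 7, 46, 42, 50] -> max=50
step 9: append 44 -> window=[7, 46, 42, 50, 44] -> max=50
step 10: append 33 -> window=[46, 42, 50, 44, 33] -> max=50
step 11: append 36 -> window=[42, 50, 44, 33, 36] -> max=50
Recorded maximums: 46 46 46 50 50 50 50
Changes between consecutive maximums: 1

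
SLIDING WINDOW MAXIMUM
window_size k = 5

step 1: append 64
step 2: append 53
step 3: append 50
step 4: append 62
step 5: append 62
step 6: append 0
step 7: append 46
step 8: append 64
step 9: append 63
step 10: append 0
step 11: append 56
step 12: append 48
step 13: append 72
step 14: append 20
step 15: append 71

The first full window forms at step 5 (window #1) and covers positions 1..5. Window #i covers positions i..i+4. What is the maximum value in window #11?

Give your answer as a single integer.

step 1: append 64 -> window=[64] (not full yet)
step 2: append 53 -> window=[64, 53] (not full yet)
step 3: append 50 -> window=[64, 53, 50] (not full yet)
step 4: append 62 -> window=[64, 53, 50, 62] (not full yet)
step 5: append 62 -> window=[64, 53, 50, 62, 62] -> max=64
step 6: append 0 -> window=[53, 50, 62, 62, 0] -> max=62
step 7: append 46 -> window=[50, 62, 62, 0, 46] -> max=62
step 8: append 64 -> window=[62, 62, 0, 46, 64] -> max=64
step 9: append 63 -> window=[62, 0, 46, 64, 63] -> max=64
step 10: append 0 -> window=[0, 46, 64, 63, 0] -> max=64
step 11: append 56 -> window=[46, 64, 63, 0, 56] -> max=64
step 12: append 48 -> window=[64, 63, 0, 56, 48] -> max=64
step 13: append 72 -> window=[63, 0, 56, 48, 72] -> max=72
step 14: append 20 -> window=[0, 56, 48, 72, 20] -> max=72
step 15: append 71 -> window=[56, 48, 72, 20, 71] -> max=72
Window #11 max = 72

Answer: 72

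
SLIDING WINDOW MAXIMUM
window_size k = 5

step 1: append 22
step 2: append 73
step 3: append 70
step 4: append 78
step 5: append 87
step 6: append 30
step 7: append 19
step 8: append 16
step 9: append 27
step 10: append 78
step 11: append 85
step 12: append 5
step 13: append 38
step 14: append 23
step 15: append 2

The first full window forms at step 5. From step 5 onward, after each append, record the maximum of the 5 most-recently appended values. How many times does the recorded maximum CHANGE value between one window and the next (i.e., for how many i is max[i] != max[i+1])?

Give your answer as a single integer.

step 1: append 22 -> window=[22] (not full yet)
step 2: append 73 -> window=[22, 73] (not full yet)
step 3: append 70 -> window=[22, 73, 70] (not full yet)
step 4: append 78 -> window=[22, 73, 70, 78] (not full yet)
step 5: append 87 -> window=[22, 73, 70, 78, 87] -> max=87
step 6: append 30 -> window=[73, 70, 78, 87, 30] -> max=87
step 7: append 19 -> window=[70, 78, 87, 30, 19] -> max=87
step 8: append 16 -> window=[78, 87, 30, 19, 16] -> max=87
step 9: append 27 -> window=[87, 30, 19, 16, 27] -> max=87
step 10: append 78 -> window=[30, 19, 16, 27, 78] -> max=78
step 11: append 85 -> window=[19, 16, 27, 78, 85] -> max=85
step 12: append 5 -> window=[16, 27, 78, 85, 5] -> max=85
step 13: append 38 -> window=[27, 78, 85, 5, 38] -> max=85
step 14: append 23 -> window=[78, 85, 5, 38, 23] -> max=85
step 15: append 2 -> window=[85, 5, 38, 23, 2] -> max=85
Recorded maximums: 87 87 87 87 87 78 85 85 85 85 85
Changes between consecutive maximums: 2

Answer: 2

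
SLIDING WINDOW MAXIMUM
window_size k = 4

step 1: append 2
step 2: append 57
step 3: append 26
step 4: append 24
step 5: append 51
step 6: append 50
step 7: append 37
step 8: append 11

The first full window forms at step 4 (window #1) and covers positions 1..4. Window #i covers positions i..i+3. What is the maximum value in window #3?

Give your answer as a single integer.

Answer: 51

Derivation:
step 1: append 2 -> window=[2] (not full yet)
step 2: append 57 -> window=[2, 57] (not full yet)
step 3: append 26 -> window=[2, 57, 26] (not full yet)
step 4: append 24 -> window=[2, 57, 26, 24] -> max=57
step 5: append 51 -> window=[57, 26, 24, 51] -> max=57
step 6: append 50 -> window=[26, 24, 51, 50] -> max=51
Window #3 max = 51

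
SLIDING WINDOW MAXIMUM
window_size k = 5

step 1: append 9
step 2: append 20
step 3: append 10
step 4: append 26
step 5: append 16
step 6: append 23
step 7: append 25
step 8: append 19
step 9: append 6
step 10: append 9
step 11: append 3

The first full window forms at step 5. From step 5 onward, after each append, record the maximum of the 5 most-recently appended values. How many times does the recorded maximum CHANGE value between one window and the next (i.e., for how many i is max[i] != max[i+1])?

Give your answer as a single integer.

Answer: 1

Derivation:
step 1: append 9 -> window=[9] (not full yet)
step 2: append 20 -> window=[9, 20] (not full yet)
step 3: append 10 -> window=[9, 20, 10] (not full yet)
step 4: append 26 -> window=[9, 20, 10, 26] (not full yet)
step 5: append 16 -> window=[9, 20, 10, 26, 16] -> max=26
step 6: append 23 -> window=[20, 10, 26, 16, 23] -> max=26
step 7: append 25 -> window=[10, 26, 16, 23, 25] -> max=26
step 8: append 19 -> window=[26, 16, 23, 25, 19] -> max=26
step 9: append 6 -> window=[16, 23, 25, 19, 6] -> max=25
step 10: append 9 -> window=[23, 25, 19, 6, 9] -> max=25
step 11: append 3 -> window=[25, 19, 6, 9, 3] -> max=25
Recorded maximums: 26 26 26 26 25 25 25
Changes between consecutive maximums: 1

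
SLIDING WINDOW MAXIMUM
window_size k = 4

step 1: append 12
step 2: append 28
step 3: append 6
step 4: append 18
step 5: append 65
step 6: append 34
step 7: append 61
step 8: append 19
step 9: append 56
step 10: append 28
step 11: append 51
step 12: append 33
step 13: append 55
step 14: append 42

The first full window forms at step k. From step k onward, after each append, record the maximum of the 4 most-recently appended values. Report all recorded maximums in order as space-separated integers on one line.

Answer: 28 65 65 65 65 61 61 56 56 55 55

Derivation:
step 1: append 12 -> window=[12] (not full yet)
step 2: append 28 -> window=[12, 28] (not full yet)
step 3: append 6 -> window=[12, 28, 6] (not full yet)
step 4: append 18 -> window=[12, 28, 6, 18] -> max=28
step 5: append 65 -> window=[28, 6, 18, 65] -> max=65
step 6: append 34 -> window=[6, 18, 65, 34] -> max=65
step 7: append 61 -> window=[18, 65, 34, 61] -> max=65
step 8: append 19 -> window=[65, 34, 61, 19] -> max=65
step 9: append 56 -> window=[34, 61, 19, 56] -> max=61
step 10: append 28 -> window=[61, 19, 56, 28] -> max=61
step 11: append 51 -> window=[19, 56, 28, 51] -> max=56
step 12: append 33 -> window=[56, 28, 51, 33] -> max=56
step 13: append 55 -> window=[28, 51, 33, 55] -> max=55
step 14: append 42 -> window=[51, 33, 55, 42] -> max=55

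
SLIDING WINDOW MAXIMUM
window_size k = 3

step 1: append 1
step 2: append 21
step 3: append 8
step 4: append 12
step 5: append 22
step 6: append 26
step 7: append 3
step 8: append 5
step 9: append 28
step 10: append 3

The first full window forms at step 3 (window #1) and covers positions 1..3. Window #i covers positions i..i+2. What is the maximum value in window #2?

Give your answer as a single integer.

Answer: 21

Derivation:
step 1: append 1 -> window=[1] (not full yet)
step 2: append 21 -> window=[1, 21] (not full yet)
step 3: append 8 -> window=[1, 21, 8] -> max=21
step 4: append 12 -> window=[21, 8, 12] -> max=21
Window #2 max = 21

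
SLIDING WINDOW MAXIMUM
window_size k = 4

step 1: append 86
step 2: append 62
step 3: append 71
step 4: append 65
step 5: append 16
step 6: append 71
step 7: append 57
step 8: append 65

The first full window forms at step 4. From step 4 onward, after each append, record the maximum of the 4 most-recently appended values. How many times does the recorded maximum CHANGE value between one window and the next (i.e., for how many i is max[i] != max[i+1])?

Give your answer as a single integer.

Answer: 1

Derivation:
step 1: append 86 -> window=[86] (not full yet)
step 2: append 62 -> window=[86, 62] (not full yet)
step 3: append 71 -> window=[86, 62, 71] (not full yet)
step 4: append 65 -> window=[86, 62, 71, 65] -> max=86
step 5: append 16 -> window=[62, 71, 65, 16] -> max=71
step 6: append 71 -> window=[71, 65, 16, 71] -> max=71
step 7: append 57 -> window=[65, 16, 71, 57] -> max=71
step 8: append 65 -> window=[16, 71, 57, 65] -> max=71
Recorded maximums: 86 71 71 71 71
Changes between consecutive maximums: 1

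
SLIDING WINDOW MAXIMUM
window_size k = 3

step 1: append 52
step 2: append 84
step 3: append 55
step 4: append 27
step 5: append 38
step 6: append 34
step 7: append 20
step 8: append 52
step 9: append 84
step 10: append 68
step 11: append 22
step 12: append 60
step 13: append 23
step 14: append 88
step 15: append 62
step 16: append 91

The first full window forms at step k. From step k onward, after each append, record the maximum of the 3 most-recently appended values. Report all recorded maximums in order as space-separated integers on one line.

Answer: 84 84 55 38 38 52 84 84 84 68 60 88 88 91

Derivation:
step 1: append 52 -> window=[52] (not full yet)
step 2: append 84 -> window=[52, 84] (not full yet)
step 3: append 55 -> window=[52, 84, 55] -> max=84
step 4: append 27 -> window=[84, 55, 27] -> max=84
step 5: append 38 -> window=[55, 27, 38] -> max=55
step 6: append 34 -> window=[27, 38, 34] -> max=38
step 7: append 20 -> window=[38, 34, 20] -> max=38
step 8: append 52 -> window=[34, 20, 52] -> max=52
step 9: append 84 -> window=[20, 52, 84] -> max=84
step 10: append 68 -> window=[52, 84, 68] -> max=84
step 11: append 22 -> window=[84, 68, 22] -> max=84
step 12: append 60 -> window=[68, 22, 60] -> max=68
step 13: append 23 -> window=[22, 60, 23] -> max=60
step 14: append 88 -> window=[60, 23, 88] -> max=88
step 15: append 62 -> window=[23, 88, 62] -> max=88
step 16: append 91 -> window=[88, 62, 91] -> max=91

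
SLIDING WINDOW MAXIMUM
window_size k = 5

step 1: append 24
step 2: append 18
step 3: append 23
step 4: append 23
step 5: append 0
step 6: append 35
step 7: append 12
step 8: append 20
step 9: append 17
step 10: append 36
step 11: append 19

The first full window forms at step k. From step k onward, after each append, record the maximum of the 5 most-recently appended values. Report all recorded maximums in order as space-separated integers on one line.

Answer: 24 35 35 35 35 36 36

Derivation:
step 1: append 24 -> window=[24] (not full yet)
step 2: append 18 -> window=[24, 18] (not full yet)
step 3: append 23 -> window=[24, 18, 23] (not full yet)
step 4: append 23 -> window=[24, 18, 23, 23] (not full yet)
step 5: append 0 -> window=[24, 18, 23, 23, 0] -> max=24
step 6: append 35 -> window=[18, 23, 23, 0, 35] -> max=35
step 7: append 12 -> window=[23, 23, 0, 35, 12] -> max=35
step 8: append 20 -> window=[23, 0, 35, 12, 20] -> max=35
step 9: append 17 -> window=[0, 35, 12, 20, 17] -> max=35
step 10: append 36 -> window=[35, 12, 20, 17, 36] -> max=36
step 11: append 19 -> window=[12, 20, 17, 36, 19] -> max=36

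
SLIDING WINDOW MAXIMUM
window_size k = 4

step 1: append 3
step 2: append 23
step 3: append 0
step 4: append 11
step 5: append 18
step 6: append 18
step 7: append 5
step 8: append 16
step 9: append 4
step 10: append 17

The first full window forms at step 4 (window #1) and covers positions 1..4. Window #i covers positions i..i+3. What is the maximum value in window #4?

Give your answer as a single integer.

Answer: 18

Derivation:
step 1: append 3 -> window=[3] (not full yet)
step 2: append 23 -> window=[3, 23] (not full yet)
step 3: append 0 -> window=[3, 23, 0] (not full yet)
step 4: append 11 -> window=[3, 23, 0, 11] -> max=23
step 5: append 18 -> window=[23, 0, 11, 18] -> max=23
step 6: append 18 -> window=[0, 11, 18, 18] -> max=18
step 7: append 5 -> window=[11, 18, 18, 5] -> max=18
Window #4 max = 18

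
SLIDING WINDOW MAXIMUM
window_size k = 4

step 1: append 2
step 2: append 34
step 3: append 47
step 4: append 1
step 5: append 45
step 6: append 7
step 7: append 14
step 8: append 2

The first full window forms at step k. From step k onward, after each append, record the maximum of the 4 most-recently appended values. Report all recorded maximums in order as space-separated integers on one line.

step 1: append 2 -> window=[2] (not full yet)
step 2: append 34 -> window=[2, 34] (not full yet)
step 3: append 47 -> window=[2, 34, 47] (not full yet)
step 4: append 1 -> window=[2, 34, 47, 1] -> max=47
step 5: append 45 -> window=[34, 47, 1, 45] -> max=47
step 6: append 7 -> window=[47, 1, 45, 7] -> max=47
step 7: append 14 -> window=[1, 45, 7, 14] -> max=45
step 8: append 2 -> window=[45, 7, 14, 2] -> max=45

Answer: 47 47 47 45 45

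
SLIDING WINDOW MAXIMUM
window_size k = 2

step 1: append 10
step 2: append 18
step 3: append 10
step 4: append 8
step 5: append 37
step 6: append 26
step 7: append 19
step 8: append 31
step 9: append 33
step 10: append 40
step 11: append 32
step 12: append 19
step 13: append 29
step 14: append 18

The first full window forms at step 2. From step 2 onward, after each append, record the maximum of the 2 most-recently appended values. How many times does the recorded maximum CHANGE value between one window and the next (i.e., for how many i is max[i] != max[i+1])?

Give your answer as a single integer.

Answer: 8

Derivation:
step 1: append 10 -> window=[10] (not full yet)
step 2: append 18 -> window=[10, 18] -> max=18
step 3: append 10 -> window=[18, 10] -> max=18
step 4: append 8 -> window=[10, 8] -> max=10
step 5: append 37 -> window=[8, 37] -> max=37
step 6: append 26 -> window=[37, 26] -> max=37
step 7: append 19 -> window=[26, 19] -> max=26
step 8: append 31 -> window=[19, 31] -> max=31
step 9: append 33 -> window=[31, 33] -> max=33
step 10: append 40 -> window=[33, 40] -> max=40
step 11: append 32 -> window=[40, 32] -> max=40
step 12: append 19 -> window=[32, 19] -> max=32
step 13: append 29 -> window=[19, 29] -> max=29
step 14: append 18 -> window=[29, 18] -> max=29
Recorded maximums: 18 18 10 37 37 26 31 33 40 40 32 29 29
Changes between consecutive maximums: 8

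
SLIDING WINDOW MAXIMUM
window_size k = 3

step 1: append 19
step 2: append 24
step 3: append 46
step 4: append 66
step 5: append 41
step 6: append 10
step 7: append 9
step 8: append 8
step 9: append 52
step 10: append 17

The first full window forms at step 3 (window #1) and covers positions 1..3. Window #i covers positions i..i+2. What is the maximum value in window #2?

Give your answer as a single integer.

Answer: 66

Derivation:
step 1: append 19 -> window=[19] (not full yet)
step 2: append 24 -> window=[19, 24] (not full yet)
step 3: append 46 -> window=[19, 24, 46] -> max=46
step 4: append 66 -> window=[24, 46, 66] -> max=66
Window #2 max = 66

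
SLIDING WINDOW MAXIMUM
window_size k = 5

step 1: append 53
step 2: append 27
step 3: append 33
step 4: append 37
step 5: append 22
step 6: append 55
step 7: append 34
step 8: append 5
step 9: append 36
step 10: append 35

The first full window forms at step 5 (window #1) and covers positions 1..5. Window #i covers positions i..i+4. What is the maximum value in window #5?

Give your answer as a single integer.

Answer: 55

Derivation:
step 1: append 53 -> window=[53] (not full yet)
step 2: append 27 -> window=[53, 27] (not full yet)
step 3: append 33 -> window=[53, 27, 33] (not full yet)
step 4: append 37 -> window=[53, 27, 33, 37] (not full yet)
step 5: append 22 -> window=[53, 27, 33, 37, 22] -> max=53
step 6: append 55 -> window=[27, 33, 37, 22, 55] -> max=55
step 7: append 34 -> window=[33, 37, 22, 55, 34] -> max=55
step 8: append 5 -> window=[37, 22, 55, 34, 5] -> max=55
step 9: append 36 -> window=[22, 55, 34, 5, 36] -> max=55
Window #5 max = 55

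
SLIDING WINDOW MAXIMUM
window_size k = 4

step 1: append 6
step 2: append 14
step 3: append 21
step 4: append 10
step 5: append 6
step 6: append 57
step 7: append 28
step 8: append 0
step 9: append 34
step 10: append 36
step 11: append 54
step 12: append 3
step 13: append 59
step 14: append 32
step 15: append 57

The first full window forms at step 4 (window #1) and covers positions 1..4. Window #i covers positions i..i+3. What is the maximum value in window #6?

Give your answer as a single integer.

Answer: 57

Derivation:
step 1: append 6 -> window=[6] (not full yet)
step 2: append 14 -> window=[6, 14] (not full yet)
step 3: append 21 -> window=[6, 14, 21] (not full yet)
step 4: append 10 -> window=[6, 14, 21, 10] -> max=21
step 5: append 6 -> window=[14, 21, 10, 6] -> max=21
step 6: append 57 -> window=[21, 10, 6, 57] -> max=57
step 7: append 28 -> window=[10, 6, 57, 28] -> max=57
step 8: append 0 -> window=[6, 57, 28, 0] -> max=57
step 9: append 34 -> window=[57, 28, 0, 34] -> max=57
Window #6 max = 57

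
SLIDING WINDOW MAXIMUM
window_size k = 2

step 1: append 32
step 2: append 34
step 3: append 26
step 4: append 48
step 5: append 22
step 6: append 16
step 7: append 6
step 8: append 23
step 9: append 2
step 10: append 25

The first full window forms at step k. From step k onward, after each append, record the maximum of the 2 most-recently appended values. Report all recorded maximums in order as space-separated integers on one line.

step 1: append 32 -> window=[32] (not full yet)
step 2: append 34 -> window=[32, 34] -> max=34
step 3: append 26 -> window=[34, 26] -> max=34
step 4: append 48 -> window=[26, 48] -> max=48
step 5: append 22 -> window=[48, 22] -> max=48
step 6: append 16 -> window=[22, 16] -> max=22
step 7: append 6 -> window=[16, 6] -> max=16
step 8: append 23 -> window=[6, 23] -> max=23
step 9: append 2 -> window=[23, 2] -> max=23
step 10: append 25 -> window=[2, 25] -> max=25

Answer: 34 34 48 48 22 16 23 23 25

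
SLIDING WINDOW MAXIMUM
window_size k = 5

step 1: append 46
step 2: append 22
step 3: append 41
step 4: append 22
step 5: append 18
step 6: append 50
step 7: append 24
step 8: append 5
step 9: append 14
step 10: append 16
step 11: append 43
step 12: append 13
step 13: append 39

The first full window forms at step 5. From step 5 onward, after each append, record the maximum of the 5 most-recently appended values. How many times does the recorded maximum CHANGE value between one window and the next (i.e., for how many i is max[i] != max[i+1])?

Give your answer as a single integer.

Answer: 2

Derivation:
step 1: append 46 -> window=[46] (not full yet)
step 2: append 22 -> window=[46, 22] (not full yet)
step 3: append 41 -> window=[46, 22, 41] (not full yet)
step 4: append 22 -> window=[46, 22, 41, 22] (not full yet)
step 5: append 18 -> window=[46, 22, 41, 22, 18] -> max=46
step 6: append 50 -> window=[22, 41, 22, 18, 50] -> max=50
step 7: append 24 -> window=[41, 22, 18, 50, 24] -> max=50
step 8: append 5 -> window=[22, 18, 50, 24, 5] -> max=50
step 9: append 14 -> window=[18, 50, 24, 5, 14] -> max=50
step 10: append 16 -> window=[50, 24, 5, 14, 16] -> max=50
step 11: append 43 -> window=[24, 5, 14, 16, 43] -> max=43
step 12: append 13 -> window=[5, 14, 16, 43, 13] -> max=43
step 13: append 39 -> window=[14, 16, 43, 13, 39] -> max=43
Recorded maximums: 46 50 50 50 50 50 43 43 43
Changes between consecutive maximums: 2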